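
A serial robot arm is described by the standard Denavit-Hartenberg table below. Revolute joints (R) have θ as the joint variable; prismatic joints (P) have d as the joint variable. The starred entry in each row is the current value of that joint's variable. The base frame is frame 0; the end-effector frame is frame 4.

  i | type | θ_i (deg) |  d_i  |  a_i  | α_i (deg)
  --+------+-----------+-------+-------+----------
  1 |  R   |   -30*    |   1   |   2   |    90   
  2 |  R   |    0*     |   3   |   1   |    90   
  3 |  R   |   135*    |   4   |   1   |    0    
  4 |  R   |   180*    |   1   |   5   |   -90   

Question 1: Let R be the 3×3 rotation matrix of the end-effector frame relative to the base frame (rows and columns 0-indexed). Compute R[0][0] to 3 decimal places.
End-effector x-axis (col 0 of R) = (0.9659,0.2588,-0.0000)
R[0][0] = 0.9659

0.966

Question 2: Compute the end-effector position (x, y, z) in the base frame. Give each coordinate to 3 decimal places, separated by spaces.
4.962 -3.063 -4.000

after link 1: o_1 = (1.7321, -1.0000, 1.0000)
after link 2: o_2 = (1.0981, -4.0981, 1.0000)
after link 3: o_3 = (0.1322, -4.3569, -3.0000)
after link 4: o_4 = (4.9618, -3.0628, -4.0000)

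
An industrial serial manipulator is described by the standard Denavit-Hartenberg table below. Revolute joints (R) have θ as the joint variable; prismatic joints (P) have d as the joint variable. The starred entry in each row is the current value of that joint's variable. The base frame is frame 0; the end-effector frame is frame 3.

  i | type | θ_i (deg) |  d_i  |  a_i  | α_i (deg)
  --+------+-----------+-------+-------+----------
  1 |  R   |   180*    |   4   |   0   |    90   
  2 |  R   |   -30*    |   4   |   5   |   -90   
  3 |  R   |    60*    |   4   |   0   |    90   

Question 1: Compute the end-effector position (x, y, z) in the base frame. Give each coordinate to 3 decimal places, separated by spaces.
-6.330 4.000 4.964

after link 1: o_1 = (0.0000, 0.0000, 4.0000)
after link 2: o_2 = (-4.3301, 4.0000, 1.5000)
after link 3: o_3 = (-6.3301, 4.0000, 4.9641)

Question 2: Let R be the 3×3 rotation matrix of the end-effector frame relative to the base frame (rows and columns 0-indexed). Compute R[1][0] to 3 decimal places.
End-effector x-axis (col 0 of R) = (-0.4330,-0.8660,-0.2500)
R[1][0] = -0.8660

-0.866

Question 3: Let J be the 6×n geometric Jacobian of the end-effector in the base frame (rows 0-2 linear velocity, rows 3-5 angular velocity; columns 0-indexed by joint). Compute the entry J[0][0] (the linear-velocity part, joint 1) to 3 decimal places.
axis z_0 = ẑ; lever o_n−o_0 = (-6.3301,4.0000,4.9641)
cross product → J_v[:, 0] = (-4.0000,-6.3301,0.0000)
J_ω[:, 0] = z_0
entry J[0][0] = -4.0000

-4.000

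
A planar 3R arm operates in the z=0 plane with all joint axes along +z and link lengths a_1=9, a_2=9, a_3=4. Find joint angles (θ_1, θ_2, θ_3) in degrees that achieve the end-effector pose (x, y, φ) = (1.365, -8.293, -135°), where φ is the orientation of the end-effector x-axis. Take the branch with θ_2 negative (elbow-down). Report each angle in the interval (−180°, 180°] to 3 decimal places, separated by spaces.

wrist centre = target − a_3·(cos φ, sin φ) = (4.1934, -5.4646)
cos θ_2 = (47.4464−9²−9²)/(2·9·9) = -0.7071; θ_2 = -135.0012° (elbow-down)
β = atan2(-5.4646,4.1934) = -52.4979°; ψ = atan2(-6.3638,2.6359) = -67.5006°
θ_1 = β − ψ = 15.0026°
θ_3 = φ − θ_1 − θ_2 = -15.0015° (wrapped to (-180°,180°])

15.003 -135.001 -15.001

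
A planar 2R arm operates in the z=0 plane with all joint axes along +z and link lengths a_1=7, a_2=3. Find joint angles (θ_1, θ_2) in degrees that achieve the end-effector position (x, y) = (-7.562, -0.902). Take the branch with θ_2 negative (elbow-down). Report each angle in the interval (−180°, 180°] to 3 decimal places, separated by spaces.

-149.999 -90.003

cos θ_2 = (57.9974−7²−3²)/(2·7·3) = -0.0001; θ_2 = -90.0035° (elbow-down)
β = atan2(-0.9020,-7.5620) = -173.1979°; ψ = atan2(-3.0000,6.9998) = -23.1991°
θ_1 = β − ψ = -149.9987°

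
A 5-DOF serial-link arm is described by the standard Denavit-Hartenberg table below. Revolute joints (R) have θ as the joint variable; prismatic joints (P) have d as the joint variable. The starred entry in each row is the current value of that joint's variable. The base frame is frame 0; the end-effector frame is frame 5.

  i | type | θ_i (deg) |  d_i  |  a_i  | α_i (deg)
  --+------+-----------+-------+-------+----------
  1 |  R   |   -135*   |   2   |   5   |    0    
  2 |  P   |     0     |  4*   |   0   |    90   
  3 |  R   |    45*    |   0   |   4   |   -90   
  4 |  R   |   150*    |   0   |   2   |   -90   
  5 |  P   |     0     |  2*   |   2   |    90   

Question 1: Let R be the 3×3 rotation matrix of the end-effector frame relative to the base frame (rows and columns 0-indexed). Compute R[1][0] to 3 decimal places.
0.079

End-effector x-axis (col 0 of R) = (0.7866,0.0795,-0.6124)
R[1][0] = 0.0795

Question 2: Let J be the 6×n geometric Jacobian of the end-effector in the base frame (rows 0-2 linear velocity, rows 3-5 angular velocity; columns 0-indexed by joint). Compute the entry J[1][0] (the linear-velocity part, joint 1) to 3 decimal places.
axis z_0 = ẑ; lever o_n−o_0 = (-3.1140,-3.4930,5.6718)
cross product → J_v[:, 0] = (3.4930,-3.1140,0.0000)
J_ω[:, 0] = z_0
entry J[1][0] = -3.1140

-3.114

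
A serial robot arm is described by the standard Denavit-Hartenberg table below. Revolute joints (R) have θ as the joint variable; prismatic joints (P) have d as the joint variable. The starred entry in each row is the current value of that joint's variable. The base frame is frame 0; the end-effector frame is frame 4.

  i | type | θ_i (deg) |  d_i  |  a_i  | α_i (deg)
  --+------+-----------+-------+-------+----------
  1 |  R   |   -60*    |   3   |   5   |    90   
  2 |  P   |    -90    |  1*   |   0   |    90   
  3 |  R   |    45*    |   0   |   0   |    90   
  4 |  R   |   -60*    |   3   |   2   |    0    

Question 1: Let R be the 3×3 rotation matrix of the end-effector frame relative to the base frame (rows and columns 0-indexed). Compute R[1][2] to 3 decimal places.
0.354

End-effector z-axis (col 2 of R) = (0.6124,0.3536,-0.7071)
R[1][2] = 0.3536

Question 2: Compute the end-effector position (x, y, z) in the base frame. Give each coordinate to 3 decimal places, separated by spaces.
after link 1: o_1 = (2.5000, -4.3301, 3.0000)
after link 2: o_2 = (1.6340, -4.8301, 3.0000)
after link 3: o_3 = (1.6340, -4.8301, 3.0000)
after link 4: o_4 = (3.7247, -5.6230, 0.1716)

3.725 -5.623 0.172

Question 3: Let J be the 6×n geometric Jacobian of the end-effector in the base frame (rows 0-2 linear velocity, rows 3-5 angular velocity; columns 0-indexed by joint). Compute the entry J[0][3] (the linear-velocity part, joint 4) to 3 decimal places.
-1.561

axis z_3 = (0.6124,0.3536,-0.7071); lever o_n−o_3 = (2.0908,-0.7929,-2.8284)
cross product → J_v[:, 3] = (-1.5607,0.2537,-1.2247)
J_ω[:, 3] = z_3
entry J[0][3] = -1.5607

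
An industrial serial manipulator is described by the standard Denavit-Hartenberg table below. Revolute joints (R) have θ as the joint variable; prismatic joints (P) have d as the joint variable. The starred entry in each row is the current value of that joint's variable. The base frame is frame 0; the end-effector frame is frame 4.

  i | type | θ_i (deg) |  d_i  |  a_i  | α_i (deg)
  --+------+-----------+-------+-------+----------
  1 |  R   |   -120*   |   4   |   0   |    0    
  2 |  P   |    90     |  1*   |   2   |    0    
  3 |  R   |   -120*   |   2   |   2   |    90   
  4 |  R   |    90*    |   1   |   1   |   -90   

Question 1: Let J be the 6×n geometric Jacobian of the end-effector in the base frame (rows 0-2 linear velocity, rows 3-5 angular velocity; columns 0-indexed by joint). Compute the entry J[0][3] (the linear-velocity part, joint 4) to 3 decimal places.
axis z_3 = (-0.5000,0.8660,0.0000); lever o_n−o_3 = (-0.5000,0.8660,1.0000)
cross product → J_v[:, 3] = (0.8660,0.5000,0.0000)
J_ω[:, 3] = z_3
entry J[0][3] = 0.8660

0.866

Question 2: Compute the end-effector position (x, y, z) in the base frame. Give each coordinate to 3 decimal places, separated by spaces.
after link 1: o_1 = (0.0000, 0.0000, 4.0000)
after link 2: o_2 = (1.7321, -1.0000, 5.0000)
after link 3: o_3 = (0.0000, -2.0000, 7.0000)
after link 4: o_4 = (-0.5000, -1.1340, 8.0000)

-0.500 -1.134 8.000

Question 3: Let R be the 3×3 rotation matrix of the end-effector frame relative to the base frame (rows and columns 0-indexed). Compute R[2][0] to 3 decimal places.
1.000

End-effector x-axis (col 0 of R) = (-0.0000,-0.0000,1.0000)
R[2][0] = 1.0000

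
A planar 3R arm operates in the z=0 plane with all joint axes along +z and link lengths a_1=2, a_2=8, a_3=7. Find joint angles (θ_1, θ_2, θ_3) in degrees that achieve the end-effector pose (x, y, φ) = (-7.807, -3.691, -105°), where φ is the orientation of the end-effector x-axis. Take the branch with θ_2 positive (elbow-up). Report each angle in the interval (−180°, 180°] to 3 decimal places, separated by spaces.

wrist centre = target − a_3·(cos φ, sin φ) = (-5.9953, 3.0705)
cos θ_2 = (45.3711−2²−8²)/(2·2·8) = -0.7072; θ_2 = 135.0038° (elbow-up)
β = atan2(3.0705,-5.9953) = 152.8807°; ψ = atan2(5.6565,-3.6572) = 122.8849°
θ_1 = β − ψ = 29.9958°
θ_3 = φ − θ_1 − θ_2 = 90.0004° (wrapped to (-180°,180°])

29.996 135.004 90.000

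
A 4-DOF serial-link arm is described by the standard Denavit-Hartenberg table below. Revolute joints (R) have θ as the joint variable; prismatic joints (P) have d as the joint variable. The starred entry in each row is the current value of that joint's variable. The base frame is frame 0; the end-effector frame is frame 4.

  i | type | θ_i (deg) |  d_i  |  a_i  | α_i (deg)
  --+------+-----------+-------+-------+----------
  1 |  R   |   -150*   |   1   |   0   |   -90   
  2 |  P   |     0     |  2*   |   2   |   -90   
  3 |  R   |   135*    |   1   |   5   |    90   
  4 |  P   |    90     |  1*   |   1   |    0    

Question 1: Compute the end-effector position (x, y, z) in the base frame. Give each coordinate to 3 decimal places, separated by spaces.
after link 1: o_1 = (0.0000, 0.0000, 1.0000)
after link 2: o_2 = (-0.7321, -2.7321, 1.0000)
after link 3: o_3 = (0.5620, 2.0976, -0.0000)
after link 4: o_4 = (-0.4039, 2.3564, -1.0000)

-0.404 2.356 -1.000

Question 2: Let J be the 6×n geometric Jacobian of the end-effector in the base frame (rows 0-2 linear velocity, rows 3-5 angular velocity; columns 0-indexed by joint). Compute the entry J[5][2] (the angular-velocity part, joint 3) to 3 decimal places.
axis z_2 = (0.0000,-0.0000,-1.0000); lever o_n−o_2 = (0.3282,5.0884,-2.0000)
cross product → J_v[:, 2] = (5.0884,-0.3282,0.0000)
J_ω[:, 2] = z_2
entry J[5][2] = -1.0000

-1.000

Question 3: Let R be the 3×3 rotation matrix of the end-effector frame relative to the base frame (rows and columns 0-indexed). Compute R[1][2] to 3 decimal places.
0.259

End-effector z-axis (col 2 of R) = (-0.9659,0.2588,-0.0000)
R[1][2] = 0.2588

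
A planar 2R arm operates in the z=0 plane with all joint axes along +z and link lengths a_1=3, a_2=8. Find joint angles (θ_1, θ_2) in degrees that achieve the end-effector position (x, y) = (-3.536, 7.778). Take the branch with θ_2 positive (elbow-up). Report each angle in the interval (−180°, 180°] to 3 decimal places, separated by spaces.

cos θ_2 = (73.0006−3²−8²)/(2·3·8) = 0.0000; θ_2 = 89.9993° (elbow-up)
β = atan2(7.7780,-3.5360) = 114.4473°; ψ = atan2(8.0000,3.0001) = 69.4433°
θ_1 = β − ψ = 45.0039°

45.004 89.999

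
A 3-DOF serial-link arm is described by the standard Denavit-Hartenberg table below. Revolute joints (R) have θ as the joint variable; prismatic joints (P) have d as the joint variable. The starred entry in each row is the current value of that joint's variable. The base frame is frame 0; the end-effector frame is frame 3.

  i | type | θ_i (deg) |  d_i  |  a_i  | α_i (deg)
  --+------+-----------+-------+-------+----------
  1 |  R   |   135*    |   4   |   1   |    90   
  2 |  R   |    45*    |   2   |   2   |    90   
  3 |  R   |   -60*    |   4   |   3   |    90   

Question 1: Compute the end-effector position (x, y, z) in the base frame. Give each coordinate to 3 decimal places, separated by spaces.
-4.880 4.034 3.646

after link 1: o_1 = (-0.7071, 0.7071, 4.0000)
after link 2: o_2 = (-0.2929, 3.1213, 5.4142)
after link 3: o_3 = (-4.8800, 4.0342, 3.6464)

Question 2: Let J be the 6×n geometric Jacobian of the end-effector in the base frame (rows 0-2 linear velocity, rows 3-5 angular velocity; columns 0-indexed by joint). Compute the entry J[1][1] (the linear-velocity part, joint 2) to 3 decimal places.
axis z_1 = (0.7071,0.7071,0.0000); lever o_n−o_1 = (-4.1729,3.3271,-0.3536)
cross product → J_v[:, 1] = (-0.2500,0.2500,5.3033)
J_ω[:, 1] = z_1
entry J[1][1] = 0.2500

0.250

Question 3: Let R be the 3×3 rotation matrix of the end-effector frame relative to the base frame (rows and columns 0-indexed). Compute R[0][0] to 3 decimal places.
End-effector x-axis (col 0 of R) = (-0.8624,-0.3624,0.3536)
R[0][0] = -0.8624

-0.862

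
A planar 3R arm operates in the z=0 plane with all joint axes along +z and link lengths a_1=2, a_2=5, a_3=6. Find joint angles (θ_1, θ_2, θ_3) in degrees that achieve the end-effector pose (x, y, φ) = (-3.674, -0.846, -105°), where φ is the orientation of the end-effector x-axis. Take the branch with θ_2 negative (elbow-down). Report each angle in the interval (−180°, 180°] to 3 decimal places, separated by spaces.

wrist centre = target − a_3·(cos φ, sin φ) = (-2.1211, 4.9496)
cos θ_2 = (28.9971−2²−5²)/(2·2·5) = -0.0001; θ_2 = -90.0083° (elbow-down)
β = atan2(4.9496,-2.1211) = 113.1971°; ψ = atan2(-5.0000,1.9993) = -68.2058°
θ_1 = β − ψ = 181.4029°
θ_3 = φ − θ_1 − θ_2 = 163.6055° (wrapped to (-180°,180°])

-178.597 -90.008 163.605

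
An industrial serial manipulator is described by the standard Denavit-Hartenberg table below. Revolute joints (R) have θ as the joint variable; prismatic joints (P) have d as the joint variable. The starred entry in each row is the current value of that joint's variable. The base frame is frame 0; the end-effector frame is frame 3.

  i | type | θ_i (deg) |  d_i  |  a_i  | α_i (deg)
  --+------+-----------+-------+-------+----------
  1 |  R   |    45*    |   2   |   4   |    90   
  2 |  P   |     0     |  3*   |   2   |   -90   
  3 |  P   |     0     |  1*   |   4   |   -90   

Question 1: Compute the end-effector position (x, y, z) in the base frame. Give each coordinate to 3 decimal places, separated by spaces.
after link 1: o_1 = (2.8284, 2.8284, 2.0000)
after link 2: o_2 = (6.3640, 2.1213, 2.0000)
after link 3: o_3 = (9.1924, 4.9497, 3.0000)

9.192 4.950 3.000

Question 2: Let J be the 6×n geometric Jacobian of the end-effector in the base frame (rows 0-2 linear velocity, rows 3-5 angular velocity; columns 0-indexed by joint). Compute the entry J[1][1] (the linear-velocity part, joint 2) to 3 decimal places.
prismatic axis z_1 = (0.7071,-0.7071,0.0000)
J_v[:, 1] = z_1; J_ω[:, 1] = (0,0,0)
entry J[1][1] = -0.7071

-0.707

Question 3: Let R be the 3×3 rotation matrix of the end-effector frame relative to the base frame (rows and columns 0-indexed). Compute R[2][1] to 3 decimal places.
End-effector y-axis (col 1 of R) = (-0.0000,0.0000,-1.0000)
R[2][1] = -1.0000

-1.000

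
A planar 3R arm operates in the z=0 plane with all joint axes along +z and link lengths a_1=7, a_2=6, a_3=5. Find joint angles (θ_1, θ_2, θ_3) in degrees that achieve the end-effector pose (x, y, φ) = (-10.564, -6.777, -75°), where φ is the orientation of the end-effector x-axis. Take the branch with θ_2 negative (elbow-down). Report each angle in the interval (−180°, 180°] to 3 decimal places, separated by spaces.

-150.003 -44.991 119.994

wrist centre = target − a_3·(cos φ, sin φ) = (-11.8581, -1.9474)
cos θ_2 = (144.4067−7²−6²)/(2·7·6) = 0.7072; θ_2 = -44.9906° (elbow-down)
β = atan2(-1.9474,-11.8581) = -170.6740°; ψ = atan2(-4.2419,11.2433) = -20.6708°
θ_1 = β − ψ = -150.0032°
θ_3 = φ − θ_1 − θ_2 = 119.9938° (wrapped to (-180°,180°])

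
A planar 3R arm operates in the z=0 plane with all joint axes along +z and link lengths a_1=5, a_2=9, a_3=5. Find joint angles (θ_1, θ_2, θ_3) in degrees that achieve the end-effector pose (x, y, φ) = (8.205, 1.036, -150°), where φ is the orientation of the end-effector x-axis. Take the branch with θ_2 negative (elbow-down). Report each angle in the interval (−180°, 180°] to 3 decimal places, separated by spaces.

45.007 -45.006 -150.000

wrist centre = target − a_3·(cos φ, sin φ) = (12.5351, 3.5360)
cos θ_2 = (169.6327−5²−9²)/(2·5·9) = 0.7070; θ_2 = -45.0062° (elbow-down)
β = atan2(3.5360,12.5351) = 15.7531°; ψ = atan2(-6.3647,11.3633) = -29.2535°
θ_1 = β − ψ = 45.0066°
θ_3 = φ − θ_1 − θ_2 = -150.0004° (wrapped to (-180°,180°])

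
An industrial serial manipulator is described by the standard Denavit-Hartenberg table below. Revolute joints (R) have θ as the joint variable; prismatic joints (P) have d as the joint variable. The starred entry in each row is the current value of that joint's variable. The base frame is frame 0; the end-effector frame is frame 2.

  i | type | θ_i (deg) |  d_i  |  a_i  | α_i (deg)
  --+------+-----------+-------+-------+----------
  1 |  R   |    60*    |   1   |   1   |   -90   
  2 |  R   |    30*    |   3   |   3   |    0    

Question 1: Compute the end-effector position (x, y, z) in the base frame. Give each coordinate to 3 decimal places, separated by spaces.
after link 1: o_1 = (0.5000, 0.8660, 1.0000)
after link 2: o_2 = (-0.7990, 4.6160, -0.5000)

-0.799 4.616 -0.500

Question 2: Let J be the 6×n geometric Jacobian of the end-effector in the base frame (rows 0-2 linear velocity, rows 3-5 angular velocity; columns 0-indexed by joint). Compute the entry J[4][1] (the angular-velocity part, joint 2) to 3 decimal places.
axis z_1 = (-0.8660,0.5000,0.0000); lever o_n−o_1 = (-1.2990,3.7500,-1.5000)
cross product → J_v[:, 1] = (-0.7500,-1.2990,-2.5981)
J_ω[:, 1] = z_1
entry J[4][1] = 0.5000

0.500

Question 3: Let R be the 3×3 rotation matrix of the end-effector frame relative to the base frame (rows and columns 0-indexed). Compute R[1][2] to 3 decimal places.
End-effector z-axis (col 2 of R) = (-0.8660,0.5000,0.0000)
R[1][2] = 0.5000

0.500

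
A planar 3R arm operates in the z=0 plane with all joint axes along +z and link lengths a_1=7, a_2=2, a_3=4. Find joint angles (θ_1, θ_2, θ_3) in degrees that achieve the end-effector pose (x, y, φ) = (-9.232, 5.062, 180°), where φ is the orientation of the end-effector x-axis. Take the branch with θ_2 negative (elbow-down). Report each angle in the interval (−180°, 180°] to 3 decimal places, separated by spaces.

151.892 -90.005 118.113

wrist centre = target − a_3·(cos φ, sin φ) = (-5.2320, 5.0620)
cos θ_2 = (52.9977−7²−2²)/(2·7·2) = -0.0001; θ_2 = -90.0048° (elbow-down)
β = atan2(5.0620,-5.2320) = 135.9461°; ψ = atan2(-2.0000,6.9998) = -15.9458°
θ_1 = β − ψ = 151.8919°
θ_3 = φ − θ_1 − θ_2 = 118.1129° (wrapped to (-180°,180°])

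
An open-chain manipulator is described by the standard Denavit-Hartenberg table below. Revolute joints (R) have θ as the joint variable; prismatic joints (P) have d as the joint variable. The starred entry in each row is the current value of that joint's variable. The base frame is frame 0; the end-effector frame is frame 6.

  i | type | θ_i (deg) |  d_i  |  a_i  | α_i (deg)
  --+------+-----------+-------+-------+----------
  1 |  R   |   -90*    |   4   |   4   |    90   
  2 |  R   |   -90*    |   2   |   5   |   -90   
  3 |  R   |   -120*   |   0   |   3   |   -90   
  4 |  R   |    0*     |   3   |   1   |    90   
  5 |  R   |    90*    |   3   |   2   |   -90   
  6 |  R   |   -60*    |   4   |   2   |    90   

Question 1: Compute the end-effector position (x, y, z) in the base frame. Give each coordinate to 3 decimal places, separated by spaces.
after link 1: o_1 = (0.0000, -4.0000, 4.0000)
after link 2: o_2 = (-2.0000, -4.0000, -1.0000)
after link 3: o_3 = (-4.5981, -4.0000, 0.5000)
after link 4: o_4 = (-6.9641, -4.0000, -1.5981)
after link 5: o_5 = (-7.9641, -7.0000, -3.3301)
after link 6: o_6 = (-5.0000, -8.7321, -6.1962)

-5.000 -8.732 -6.196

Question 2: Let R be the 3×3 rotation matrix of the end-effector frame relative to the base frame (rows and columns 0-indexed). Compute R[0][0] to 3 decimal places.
-0.250

End-effector x-axis (col 0 of R) = (-0.2500,-0.8660,-0.4330)
R[0][0] = -0.2500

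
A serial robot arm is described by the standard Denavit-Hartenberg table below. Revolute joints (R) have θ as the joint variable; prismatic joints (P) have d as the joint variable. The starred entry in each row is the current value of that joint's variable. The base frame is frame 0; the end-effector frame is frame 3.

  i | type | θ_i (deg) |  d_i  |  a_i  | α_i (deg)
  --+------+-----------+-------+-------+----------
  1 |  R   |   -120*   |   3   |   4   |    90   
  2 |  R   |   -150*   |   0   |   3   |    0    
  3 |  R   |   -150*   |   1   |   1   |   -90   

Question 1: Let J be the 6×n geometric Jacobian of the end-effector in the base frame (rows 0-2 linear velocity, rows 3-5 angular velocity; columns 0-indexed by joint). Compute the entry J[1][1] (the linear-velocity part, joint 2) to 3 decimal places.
axis z_1 = (-0.8660,0.5000,0.0000); lever o_n−o_1 = (0.1830,2.3170,-0.6340)
cross product → J_v[:, 1] = (-0.3170,-0.5490,-2.0981)
J_ω[:, 1] = z_1
entry J[1][1] = -0.5490

-0.549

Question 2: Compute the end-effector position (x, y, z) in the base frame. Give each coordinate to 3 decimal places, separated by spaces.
after link 1: o_1 = (-2.0000, -3.4641, 3.0000)
after link 2: o_2 = (-0.7010, -1.2141, 1.5000)
after link 3: o_3 = (-1.8170, -1.1471, 2.3660)

-1.817 -1.147 2.366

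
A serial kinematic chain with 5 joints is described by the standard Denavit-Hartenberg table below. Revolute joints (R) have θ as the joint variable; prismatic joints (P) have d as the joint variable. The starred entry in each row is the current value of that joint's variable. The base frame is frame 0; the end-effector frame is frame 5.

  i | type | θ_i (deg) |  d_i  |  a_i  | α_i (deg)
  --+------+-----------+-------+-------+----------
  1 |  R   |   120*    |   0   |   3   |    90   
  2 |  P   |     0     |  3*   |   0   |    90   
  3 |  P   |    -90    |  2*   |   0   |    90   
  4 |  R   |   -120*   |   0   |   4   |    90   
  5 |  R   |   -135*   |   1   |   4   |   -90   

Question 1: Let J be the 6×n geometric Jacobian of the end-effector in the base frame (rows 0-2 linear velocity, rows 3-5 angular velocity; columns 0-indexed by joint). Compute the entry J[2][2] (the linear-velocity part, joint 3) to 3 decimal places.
prismatic axis z_2 = (0.0000,0.0000,-1.0000)
J_v[:, 2] = z_2; J_ω[:, 2] = (0,0,0)
entry J[2][2] = -1.0000

-1.000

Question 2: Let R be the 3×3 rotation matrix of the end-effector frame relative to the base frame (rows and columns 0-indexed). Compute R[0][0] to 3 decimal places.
End-effector x-axis (col 0 of R) = (-0.6597,0.4356,-0.6124)
R[0][0] = -0.6597

-0.660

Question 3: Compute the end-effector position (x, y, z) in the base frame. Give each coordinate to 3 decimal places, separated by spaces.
after link 1: o_1 = (-1.5000, 2.5981, 0.0000)
after link 2: o_2 = (1.0981, 4.0981, 0.0000)
after link 3: o_3 = (1.0981, 4.0981, -2.0000)
after link 4: o_4 = (2.8301, 5.0981, 1.4641)
after link 5: o_5 = (0.9412, 7.2735, -1.4854)

0.941 7.273 -1.485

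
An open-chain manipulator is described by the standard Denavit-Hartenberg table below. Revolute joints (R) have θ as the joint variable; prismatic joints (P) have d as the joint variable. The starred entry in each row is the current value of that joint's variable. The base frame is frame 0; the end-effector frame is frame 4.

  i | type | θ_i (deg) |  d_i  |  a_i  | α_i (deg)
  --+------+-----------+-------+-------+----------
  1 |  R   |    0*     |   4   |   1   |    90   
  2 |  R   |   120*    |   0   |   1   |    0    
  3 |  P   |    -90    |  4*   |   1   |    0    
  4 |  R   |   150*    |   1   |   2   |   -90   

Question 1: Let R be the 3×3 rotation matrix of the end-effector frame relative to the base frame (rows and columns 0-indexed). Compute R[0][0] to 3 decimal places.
End-effector x-axis (col 0 of R) = (-1.0000,0.0000,0.0000)
R[0][0] = -1.0000

-1.000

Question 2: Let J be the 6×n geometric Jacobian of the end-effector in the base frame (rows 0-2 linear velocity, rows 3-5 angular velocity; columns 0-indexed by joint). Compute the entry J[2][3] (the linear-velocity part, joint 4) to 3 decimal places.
axis z_3 = (0.0000,-1.0000,0.0000); lever o_n−o_3 = (-2.0000,-1.0000,0.0000)
cross product → J_v[:, 3] = (0.0000,-0.0000,-2.0000)
J_ω[:, 3] = z_3
entry J[2][3] = -2.0000

-2.000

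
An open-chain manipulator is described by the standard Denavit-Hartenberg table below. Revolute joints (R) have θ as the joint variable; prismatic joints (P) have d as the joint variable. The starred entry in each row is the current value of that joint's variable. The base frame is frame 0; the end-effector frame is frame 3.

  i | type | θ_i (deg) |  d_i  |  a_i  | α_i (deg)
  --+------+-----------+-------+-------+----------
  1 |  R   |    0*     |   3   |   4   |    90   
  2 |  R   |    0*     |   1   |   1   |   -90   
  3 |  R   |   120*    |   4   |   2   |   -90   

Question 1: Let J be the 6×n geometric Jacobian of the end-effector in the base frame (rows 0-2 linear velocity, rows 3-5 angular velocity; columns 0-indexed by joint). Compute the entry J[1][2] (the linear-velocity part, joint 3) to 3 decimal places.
-1.000

axis z_2 = (0.0000,0.0000,1.0000); lever o_n−o_2 = (-1.0000,1.7321,4.0000)
cross product → J_v[:, 2] = (-1.7321,-1.0000,0.0000)
J_ω[:, 2] = z_2
entry J[1][2] = -1.0000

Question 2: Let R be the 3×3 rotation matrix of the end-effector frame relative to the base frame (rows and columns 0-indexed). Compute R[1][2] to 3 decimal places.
-0.500

End-effector z-axis (col 2 of R) = (-0.8660,-0.5000,0.0000)
R[1][2] = -0.5000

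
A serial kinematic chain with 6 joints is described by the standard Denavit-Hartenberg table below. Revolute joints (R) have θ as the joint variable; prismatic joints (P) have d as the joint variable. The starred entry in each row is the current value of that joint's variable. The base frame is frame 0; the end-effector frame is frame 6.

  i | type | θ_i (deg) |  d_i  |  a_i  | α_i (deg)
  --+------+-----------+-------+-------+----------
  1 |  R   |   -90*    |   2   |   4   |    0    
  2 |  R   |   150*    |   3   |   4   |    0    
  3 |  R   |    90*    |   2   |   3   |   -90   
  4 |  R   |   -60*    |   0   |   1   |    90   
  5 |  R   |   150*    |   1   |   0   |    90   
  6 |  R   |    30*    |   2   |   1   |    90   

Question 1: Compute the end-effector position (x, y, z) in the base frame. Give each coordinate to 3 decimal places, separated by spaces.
after link 1: o_1 = (0.0000, -4.0000, 2.0000)
after link 2: o_2 = (2.0000, -0.5359, 5.0000)
after link 3: o_3 = (-0.5981, 0.9641, 7.0000)
after link 4: o_4 = (-1.0311, 1.2141, 7.8660)
after link 5: o_5 = (-0.2811, 0.7811, 8.3660)
after link 6: o_6 = (-1.0969, -1.2479, 8.8325)

-1.097 -1.248 8.833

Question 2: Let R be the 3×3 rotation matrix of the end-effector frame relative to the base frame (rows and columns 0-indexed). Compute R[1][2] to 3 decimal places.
End-effector z-axis (col 2 of R) = (-0.5870,0.0502,-0.8080)
R[1][2] = 0.0502

0.050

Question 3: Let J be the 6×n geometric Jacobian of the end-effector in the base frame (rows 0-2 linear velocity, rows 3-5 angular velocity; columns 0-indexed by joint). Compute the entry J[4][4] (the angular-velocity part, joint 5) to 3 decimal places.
-0.433

axis z_4 = (0.7500,-0.4330,0.5000); lever o_n−o_4 = (-0.0658,-2.4620,0.9665)
cross product → J_v[:, 4] = (0.8125,-0.7578,-1.8750)
J_ω[:, 4] = z_4
entry J[4][4] = -0.4330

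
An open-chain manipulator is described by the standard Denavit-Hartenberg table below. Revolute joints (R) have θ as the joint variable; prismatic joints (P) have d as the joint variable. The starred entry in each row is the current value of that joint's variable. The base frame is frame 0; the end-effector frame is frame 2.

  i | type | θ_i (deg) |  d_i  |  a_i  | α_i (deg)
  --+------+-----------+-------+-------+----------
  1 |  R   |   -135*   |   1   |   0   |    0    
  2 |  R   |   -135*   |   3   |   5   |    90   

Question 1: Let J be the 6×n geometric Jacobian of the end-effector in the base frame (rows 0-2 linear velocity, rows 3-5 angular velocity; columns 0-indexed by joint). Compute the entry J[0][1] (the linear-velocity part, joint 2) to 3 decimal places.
axis z_1 = (0.0000,0.0000,1.0000); lever o_n−o_1 = (-0.0000,5.0000,3.0000)
cross product → J_v[:, 1] = (-5.0000,-0.0000,0.0000)
J_ω[:, 1] = z_1
entry J[0][1] = -5.0000

-5.000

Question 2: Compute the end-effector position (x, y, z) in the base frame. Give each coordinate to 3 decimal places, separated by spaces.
-0.000 5.000 4.000

after link 1: o_1 = (0.0000, 0.0000, 1.0000)
after link 2: o_2 = (-0.0000, 5.0000, 4.0000)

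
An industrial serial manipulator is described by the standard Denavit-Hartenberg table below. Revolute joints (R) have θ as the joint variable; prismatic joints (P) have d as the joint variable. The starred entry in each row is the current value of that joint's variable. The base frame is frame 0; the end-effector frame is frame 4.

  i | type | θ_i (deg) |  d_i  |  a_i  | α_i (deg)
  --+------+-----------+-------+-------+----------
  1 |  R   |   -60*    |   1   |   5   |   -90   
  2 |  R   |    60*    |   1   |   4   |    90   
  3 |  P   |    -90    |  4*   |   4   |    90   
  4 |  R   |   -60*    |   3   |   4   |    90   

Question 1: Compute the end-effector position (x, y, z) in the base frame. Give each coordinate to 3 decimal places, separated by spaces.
after link 1: o_1 = (2.5000, -4.3301, 1.0000)
after link 2: o_2 = (4.3660, -5.5622, -2.4641)
after link 3: o_3 = (2.6340, -10.5622, -0.4641)
after link 4: o_4 = (-1.3481, -7.6651, 0.4019)

-1.348 -7.665 0.402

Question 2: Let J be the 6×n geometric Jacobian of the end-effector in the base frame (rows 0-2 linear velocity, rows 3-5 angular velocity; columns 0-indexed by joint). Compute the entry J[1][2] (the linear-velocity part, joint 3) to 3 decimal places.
prismatic axis z_2 = (0.4330,-0.7500,0.5000)
J_v[:, 2] = z_2; J_ω[:, 2] = (0,0,0)
entry J[1][2] = -0.7500

-0.750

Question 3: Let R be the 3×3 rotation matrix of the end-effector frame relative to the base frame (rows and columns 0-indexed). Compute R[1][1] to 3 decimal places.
0.433

End-effector y-axis (col 1 of R) = (-0.2500,0.4330,0.8660)
R[1][1] = 0.4330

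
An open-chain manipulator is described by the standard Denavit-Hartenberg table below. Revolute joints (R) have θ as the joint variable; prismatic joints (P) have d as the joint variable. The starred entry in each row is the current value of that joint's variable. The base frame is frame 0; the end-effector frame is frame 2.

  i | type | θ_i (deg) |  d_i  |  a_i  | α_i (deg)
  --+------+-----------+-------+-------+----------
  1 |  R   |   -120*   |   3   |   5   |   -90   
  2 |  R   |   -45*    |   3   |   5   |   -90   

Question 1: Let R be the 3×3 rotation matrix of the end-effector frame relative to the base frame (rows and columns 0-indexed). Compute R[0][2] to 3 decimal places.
End-effector z-axis (col 2 of R) = (-0.3536,-0.6124,-0.7071)
R[0][2] = -0.3536

-0.354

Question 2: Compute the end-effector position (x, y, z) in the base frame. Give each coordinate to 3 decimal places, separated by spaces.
-1.670 -8.892 6.536

after link 1: o_1 = (-2.5000, -4.3301, 3.0000)
after link 2: o_2 = (-1.6697, -8.8920, 6.5355)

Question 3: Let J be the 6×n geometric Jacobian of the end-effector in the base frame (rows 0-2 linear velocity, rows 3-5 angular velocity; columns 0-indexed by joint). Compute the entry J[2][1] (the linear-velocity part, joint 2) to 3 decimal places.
-3.536

axis z_1 = (0.8660,-0.5000,0.0000); lever o_n−o_1 = (0.8303,-4.5619,3.5355)
cross product → J_v[:, 1] = (-1.7678,-3.0619,-3.5355)
J_ω[:, 1] = z_1
entry J[2][1] = -3.5355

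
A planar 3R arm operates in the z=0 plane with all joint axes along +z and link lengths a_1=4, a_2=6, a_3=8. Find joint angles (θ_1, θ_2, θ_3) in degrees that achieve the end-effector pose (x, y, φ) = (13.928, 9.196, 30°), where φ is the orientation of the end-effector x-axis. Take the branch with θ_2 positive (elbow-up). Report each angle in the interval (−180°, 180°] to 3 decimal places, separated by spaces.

wrist centre = target − a_3·(cos φ, sin φ) = (6.9998, 5.1960)
cos θ_2 = (75.9956−4²−6²)/(2·4·6) = 0.4999; θ_2 = 60.0061° (elbow-up)
β = atan2(5.1960,6.9998) = 36.5868°; ψ = atan2(5.1965,6.9994) = 36.5906°
θ_1 = β − ψ = -0.0039°
θ_3 = φ − θ_1 − θ_2 = -30.0022° (wrapped to (-180°,180°])

-0.004 60.006 -30.002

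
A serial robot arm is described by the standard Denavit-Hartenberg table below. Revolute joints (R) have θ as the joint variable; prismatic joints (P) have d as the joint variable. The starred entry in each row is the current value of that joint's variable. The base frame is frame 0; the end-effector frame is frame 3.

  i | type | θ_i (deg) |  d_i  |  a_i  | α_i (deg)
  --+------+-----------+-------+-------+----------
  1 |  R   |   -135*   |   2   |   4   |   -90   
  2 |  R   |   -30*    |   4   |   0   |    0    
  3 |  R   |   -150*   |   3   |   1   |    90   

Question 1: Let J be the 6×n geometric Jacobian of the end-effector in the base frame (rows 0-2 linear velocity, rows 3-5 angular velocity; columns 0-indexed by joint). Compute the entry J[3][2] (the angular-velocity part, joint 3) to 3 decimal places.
axis z_2 = (0.7071,-0.7071,0.0000); lever o_n−o_2 = (2.8284,-1.4142,0.0000)
cross product → J_v[:, 2] = (0.0000,0.0000,1.0000)
J_ω[:, 2] = z_2
entry J[3][2] = 0.7071

0.707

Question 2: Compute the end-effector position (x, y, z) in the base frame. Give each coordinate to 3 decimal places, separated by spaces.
2.828 -7.071 2.000

after link 1: o_1 = (-2.8284, -2.8284, 2.0000)
after link 2: o_2 = (0.0000, -5.6569, 2.0000)
after link 3: o_3 = (2.8284, -7.0711, 2.0000)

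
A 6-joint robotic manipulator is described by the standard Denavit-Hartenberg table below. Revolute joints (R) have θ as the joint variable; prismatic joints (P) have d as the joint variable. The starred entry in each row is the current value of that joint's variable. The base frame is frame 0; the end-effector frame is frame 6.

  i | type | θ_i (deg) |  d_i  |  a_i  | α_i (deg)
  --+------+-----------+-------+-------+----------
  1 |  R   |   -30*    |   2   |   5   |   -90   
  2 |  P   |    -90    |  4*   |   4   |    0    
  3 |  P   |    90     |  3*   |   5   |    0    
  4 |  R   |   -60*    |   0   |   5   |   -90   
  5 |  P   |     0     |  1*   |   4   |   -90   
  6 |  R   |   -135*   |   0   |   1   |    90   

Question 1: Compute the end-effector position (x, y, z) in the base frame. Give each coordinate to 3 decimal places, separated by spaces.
after link 1: o_1 = (4.3301, -2.5000, 2.0000)
after link 2: o_2 = (6.3301, 0.9641, 6.0000)
after link 3: o_3 = (12.1603, 1.0622, 6.0000)
after link 4: o_4 = (14.3253, -0.1878, 10.3301)
after link 5: o_5 = (16.8074, -1.6208, 13.2942)
after link 6: o_6 = (17.0315, -1.7502, 12.3283)

17.032 -1.750 12.328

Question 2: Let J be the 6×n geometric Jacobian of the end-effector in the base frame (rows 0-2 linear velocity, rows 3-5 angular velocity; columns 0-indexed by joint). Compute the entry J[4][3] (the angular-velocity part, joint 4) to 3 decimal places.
0.866

axis z_3 = (0.5000,0.8660,0.0000); lever o_n−o_3 = (4.8713,-2.8124,6.3283)
cross product → J_v[:, 3] = (5.4805,-3.1642,-5.6248)
J_ω[:, 3] = z_3
entry J[4][3] = 0.8660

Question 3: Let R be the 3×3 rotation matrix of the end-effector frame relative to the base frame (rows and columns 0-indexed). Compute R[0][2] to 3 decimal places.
End-effector z-axis (col 2 of R) = (-0.8365,0.4830,-0.2588)
R[0][2] = -0.8365

-0.837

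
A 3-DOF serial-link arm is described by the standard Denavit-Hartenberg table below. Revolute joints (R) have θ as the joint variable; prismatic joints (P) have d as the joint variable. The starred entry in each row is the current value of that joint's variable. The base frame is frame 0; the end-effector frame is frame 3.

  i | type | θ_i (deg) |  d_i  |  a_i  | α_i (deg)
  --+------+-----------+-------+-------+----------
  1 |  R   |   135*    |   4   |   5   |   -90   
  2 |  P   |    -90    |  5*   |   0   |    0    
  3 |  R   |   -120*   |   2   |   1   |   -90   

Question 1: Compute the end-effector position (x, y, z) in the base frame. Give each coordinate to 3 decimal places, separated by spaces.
after link 1: o_1 = (-3.5355, 3.5355, 4.0000)
after link 2: o_2 = (-7.0711, 0.0000, 4.0000)
after link 3: o_3 = (-7.8729, -2.0266, 3.5000)

-7.873 -2.027 3.500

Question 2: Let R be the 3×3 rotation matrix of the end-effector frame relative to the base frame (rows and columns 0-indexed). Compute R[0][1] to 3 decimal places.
End-effector y-axis (col 1 of R) = (0.7071,0.7071,-0.0000)
R[0][1] = 0.7071

0.707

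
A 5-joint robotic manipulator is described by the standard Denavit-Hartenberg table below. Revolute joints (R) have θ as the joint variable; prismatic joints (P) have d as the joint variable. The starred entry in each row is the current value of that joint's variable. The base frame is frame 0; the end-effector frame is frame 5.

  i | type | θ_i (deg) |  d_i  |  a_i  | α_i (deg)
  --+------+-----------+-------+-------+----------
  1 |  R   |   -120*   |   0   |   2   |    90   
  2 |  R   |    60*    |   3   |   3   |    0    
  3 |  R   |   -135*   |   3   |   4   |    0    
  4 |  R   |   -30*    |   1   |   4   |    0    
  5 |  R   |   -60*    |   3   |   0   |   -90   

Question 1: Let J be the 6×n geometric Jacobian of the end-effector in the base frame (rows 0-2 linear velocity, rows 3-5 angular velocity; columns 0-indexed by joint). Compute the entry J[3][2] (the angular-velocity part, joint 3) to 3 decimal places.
-0.866

axis z_2 = (-0.8660,0.5000,0.0000); lever o_n−o_2 = (-6.0622,3.5000,-7.7274)
cross product → J_v[:, 2] = (-3.8637,-6.6921,-0.0000)
J_ω[:, 2] = z_2
entry J[3][2] = -0.8660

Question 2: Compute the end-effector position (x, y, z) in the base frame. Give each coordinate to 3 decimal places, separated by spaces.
after link 1: o_1 = (-1.0000, -1.7321, 0.0000)
after link 2: o_2 = (-4.3481, -1.5311, 2.5981)
after link 3: o_3 = (-7.4638, -0.9277, -1.2656)
after link 4: o_4 = (-7.8122, 0.4689, -5.1293)
after link 5: o_5 = (-10.4103, 1.9689, -5.1293)

-10.410 1.969 -5.129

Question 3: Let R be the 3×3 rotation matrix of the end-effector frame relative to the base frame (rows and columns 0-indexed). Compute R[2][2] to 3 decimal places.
End-effector z-axis (col 2 of R) = (-0.1294,-0.2241,-0.9659)
R[2][2] = -0.9659

-0.966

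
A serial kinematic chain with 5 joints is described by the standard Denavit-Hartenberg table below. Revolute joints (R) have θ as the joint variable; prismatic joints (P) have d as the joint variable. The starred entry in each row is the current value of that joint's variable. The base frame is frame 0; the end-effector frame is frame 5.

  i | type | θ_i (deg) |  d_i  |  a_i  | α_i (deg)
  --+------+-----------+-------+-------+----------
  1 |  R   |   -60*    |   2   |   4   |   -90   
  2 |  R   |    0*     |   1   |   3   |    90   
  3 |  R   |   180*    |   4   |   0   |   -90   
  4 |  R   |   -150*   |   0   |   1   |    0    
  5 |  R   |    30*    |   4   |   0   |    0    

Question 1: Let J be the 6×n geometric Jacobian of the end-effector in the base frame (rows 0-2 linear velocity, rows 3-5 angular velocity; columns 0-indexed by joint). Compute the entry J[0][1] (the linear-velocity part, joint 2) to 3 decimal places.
2.250

axis z_1 = (0.8660,0.5000,0.0000); lever o_n−o_1 = (-0.6651,-4.8481,4.5000)
cross product → J_v[:, 1] = (2.2500,-3.8971,-3.8660)
J_ω[:, 1] = z_1
entry J[0][1] = 2.2500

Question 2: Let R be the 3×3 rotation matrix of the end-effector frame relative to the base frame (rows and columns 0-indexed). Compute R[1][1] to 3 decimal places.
0.750

End-effector y-axis (col 1 of R) = (-0.4330,0.7500,0.5000)
R[1][1] = 0.7500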